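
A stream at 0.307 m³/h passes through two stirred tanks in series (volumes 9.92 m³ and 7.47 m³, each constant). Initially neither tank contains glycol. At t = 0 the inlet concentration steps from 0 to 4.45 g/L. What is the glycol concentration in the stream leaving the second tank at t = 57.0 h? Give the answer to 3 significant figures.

Time constants: τᵢ = Vᵢ/Q for each well-mixed tank.
τ₁ = 9.92/0.307 = 32.313 h; τ₂ = 7.47/0.307 = 24.332 h.
Tank 1: C₁ = C_in(1 − e^(−t/τ₁)). Tank 2 (τ₁ ≠ τ₂): C₂ = C_in[1 − (τ₁ e^(−t/τ₁) − τ₂ e^(−t/τ₂))/(τ₁ − τ₂)].
At t = 57.0: e^(−t/τ₁) = 0.17136, e^(−t/τ₂) = 0.096080.
C₂ = 4.45·[1 − (32.313·0.17136 − 24.332·0.096080)/(7.9805)] = 4.45·0.59913 = 2.6661 g/L.

2.67 g/L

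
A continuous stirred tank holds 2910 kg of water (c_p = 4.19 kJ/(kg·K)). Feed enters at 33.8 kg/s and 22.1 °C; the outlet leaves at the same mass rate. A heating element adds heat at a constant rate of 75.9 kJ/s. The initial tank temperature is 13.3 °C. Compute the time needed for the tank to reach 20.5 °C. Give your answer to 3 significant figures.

127 s

M c_p dT/dt = ṁ c_p (T_in − T) + Q̇.
τ = M/ṁ = 86.095 s; T_ss = T_in + Q̇/(ṁ c_p) = 22.636 °C.
T(t) = T_ss + (T₀ − T_ss) e^(−t/τ). Set T = 20.5:
e^(−t/τ) = (20.5 − 22.636)/(13.3 − 22.636) = 0.22879
t = −86.095 · ln(0.22879) = 126.99 s.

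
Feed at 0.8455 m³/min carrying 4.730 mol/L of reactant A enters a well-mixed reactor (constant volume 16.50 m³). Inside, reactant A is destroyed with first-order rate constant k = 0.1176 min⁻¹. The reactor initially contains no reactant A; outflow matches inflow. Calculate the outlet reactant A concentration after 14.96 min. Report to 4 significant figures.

Species balance: V dC/dt = Q C_in − Q C − k V C.
This is linear with rate a = Q/V + k = 0.168842 min⁻¹.
C_ss = Q C_in/(Q + kV) = 1.43552 mol/L; C(t) = C_ss + (C₀ − C_ss) e^(−a t).
C(14.96) = 1.43552 + (-1.43552)·e^(−0.168842·14.96) = 1.43552 + (-1.43552)·0.0799877 = 1.32070 mol/L.

1.321 mol/L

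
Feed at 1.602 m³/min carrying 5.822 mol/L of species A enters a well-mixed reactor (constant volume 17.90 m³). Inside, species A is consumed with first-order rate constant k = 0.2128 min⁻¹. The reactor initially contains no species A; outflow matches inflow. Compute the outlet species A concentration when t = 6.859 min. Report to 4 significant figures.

1.507 mol/L

V dC/dt = Q(C_in − C) − k V C.
This is linear with rate a = Q/V + k = 0.302297 min⁻¹.
C_ss = Q C_in/(Q + kV) = 1.72364 mol/L; C(t) = C_ss + (C₀ − C_ss) e^(−a t).
C(6.859) = 1.72364 + (-1.72364)·e^(−0.302297·6.859) = 1.72364 + (-1.72364)·0.125750 = 1.50690 mol/L.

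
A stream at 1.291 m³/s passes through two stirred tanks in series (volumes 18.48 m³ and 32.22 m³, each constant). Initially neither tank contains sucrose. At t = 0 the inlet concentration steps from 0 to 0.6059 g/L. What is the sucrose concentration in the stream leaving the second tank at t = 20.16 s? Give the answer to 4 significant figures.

Species balance on tank i: dCᵢ/dt = (Cᵢ₋₁ − Cᵢ)/τᵢ with τᵢ = Vᵢ/Q.
τ₁ = 18.48/1.291 = 14.3145 s; τ₂ = 32.22/1.291 = 24.9574 s.
Tank 1: C₁ = C_in(1 − e^(−t/τ₁)). Tank 2 (τ₁ ≠ τ₂): C₂ = C_in[1 − (τ₁ e^(−t/τ₁) − τ₂ e^(−t/τ₂))/(τ₁ − τ₂)].
At t = 20.16: e^(−t/τ₁) = 0.244543, e^(−t/τ₂) = 0.445848.
C₂ = 0.6059·[1 − (14.3145·0.244543 − 24.9574·0.445848)/(-10.6429)] = 0.6059·0.283401 = 0.171712 g/L.

0.1717 g/L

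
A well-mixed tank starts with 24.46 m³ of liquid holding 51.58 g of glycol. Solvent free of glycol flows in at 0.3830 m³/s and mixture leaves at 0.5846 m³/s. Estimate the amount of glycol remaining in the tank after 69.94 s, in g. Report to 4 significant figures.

4.272 g

Total volume: dV/dt = Q_in − Q_out = -0.201600 m³/s, so V(t) = 24.46 − 0.201600 t and V(69.94) = 10.3601 m³.
Species balance (pure solvent in): dm/dt = −Q_out · m/V(t).
Separate: dm/m = −Q_out dt/V(t) ⇒ ln(m/m₀) = −(Q_out/(Q_in−Q_out)) ln(V/V₀).
m = m₀ (V₀/V)^(Q_out/(Q_in−Q_out)) = 51.58 × (24.46/10.3601)^(-2.89980) = 4.27156 g.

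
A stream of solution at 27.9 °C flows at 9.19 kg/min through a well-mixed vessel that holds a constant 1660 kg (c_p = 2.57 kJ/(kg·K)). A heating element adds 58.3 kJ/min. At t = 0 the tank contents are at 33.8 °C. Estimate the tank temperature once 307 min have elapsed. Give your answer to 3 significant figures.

M c_p dT/dt = ṁ c_p (T_in − T) + Q̇.
Rearrange: dT/dt = (T_ss − T)/τ with τ = M/ṁ = 180.63 min and T_ss = T_in + Q̇/(ṁ c_p) = 30.368 °C.
Solution: T(t) = T_ss + (T₀ − T_ss) e^(−t/τ).
T(307) = 30.368 + (3.4316)·e^(−307/180.63) = 30.368 + (3.4316)·0.18276 = 30.996 °C.

31.0 °C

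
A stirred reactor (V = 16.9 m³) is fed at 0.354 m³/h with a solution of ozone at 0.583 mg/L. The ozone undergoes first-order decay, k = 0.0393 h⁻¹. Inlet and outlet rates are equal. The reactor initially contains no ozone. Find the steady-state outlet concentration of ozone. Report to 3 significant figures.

Accumulation = in − out − consumed: V dC/dt = Q C_in − Q C − k V C.
At steady state: 0 = Q C_in − (Q + kV) C_ss, so C_ss = Q C_in/(Q + kV).
C_ss = 0.354·0.583/(0.354 + 0.0393·16.9) = 0.20638/1.0182 = 0.20270 mg/L.

0.203 mg/L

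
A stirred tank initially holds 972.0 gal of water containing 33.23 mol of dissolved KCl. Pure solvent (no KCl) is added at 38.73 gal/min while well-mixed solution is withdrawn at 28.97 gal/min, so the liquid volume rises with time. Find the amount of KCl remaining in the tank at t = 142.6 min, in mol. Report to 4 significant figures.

Total volume: dV/dt = Q_in − Q_out = 9.76000 gal/min, so V(t) = 972.0 + 9.76000 t and V(142.6) = 2363.78 gal.
No KCl enters, so dm/dt = −Q_out · (m/V).
dm/m = −Q_out dt/(V₀ + 9.76000 t); integrating gives ln(m/m₀) = −(Q_out/(Q_in−Q_out)) ln(V/V₀).
m = m₀ (V₀/V)^(Q_out/(Q_in−Q_out)) = 33.23 × (972.0/2363.78)^(2.96824) = 2.37667 mol.

2.377 mol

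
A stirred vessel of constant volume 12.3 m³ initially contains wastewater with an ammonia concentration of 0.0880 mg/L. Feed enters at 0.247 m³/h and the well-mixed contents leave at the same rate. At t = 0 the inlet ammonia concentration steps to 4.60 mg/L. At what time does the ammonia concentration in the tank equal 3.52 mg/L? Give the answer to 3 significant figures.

71.2 h

Species balance: V dC/dt = Q(C_in − C) ⇒ τ = V/Q = 49.798 h.
C(t) = C_in + (C₀ − C_in) e^(−t/τ). Set C = 3.52 and solve for t:
e^(−t/τ) = (C − C_in)/(C₀ − C_in) = (3.52 − 4.60)/(0.0880 − 4.60) = 0.23936
t = −τ ln(…) = 49.798 × 1.4298 = 71.200 h.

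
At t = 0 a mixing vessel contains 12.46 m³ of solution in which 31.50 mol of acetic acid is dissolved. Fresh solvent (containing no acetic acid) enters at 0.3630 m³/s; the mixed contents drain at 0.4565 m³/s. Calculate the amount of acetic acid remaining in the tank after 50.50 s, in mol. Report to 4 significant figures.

3.078 mol

Let m(t) be the amount of acetic acid. Volume: V(t) = V₀ + (Q_in − Q_out) t = 12.46 − 0.0935000 t; V(50.50) = 7.73825 m³.
Species balance (pure solvent in): dm/dt = −Q_out · m/V(t).
dm/m = −Q_out dt/(V₀ − 0.0935000 t); integrating gives ln(m/m₀) = −(Q_out/(Q_in−Q_out)) ln(V/V₀).
m = m₀ (V₀/V)^(Q_out/(Q_in−Q_out)) = 31.50 × (12.46/7.73825)^(-4.88235) = 3.07803 mol.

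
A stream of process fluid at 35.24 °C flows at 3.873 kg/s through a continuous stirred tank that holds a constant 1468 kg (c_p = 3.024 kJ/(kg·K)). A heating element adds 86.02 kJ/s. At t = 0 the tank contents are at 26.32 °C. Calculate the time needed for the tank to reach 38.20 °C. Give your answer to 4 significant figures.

496.9 s

M c_p dT/dt = ṁ c_p (T_in − T) + Q̇.
τ = M/ṁ = 379.034 s; T_ss = T_in + Q̇/(ṁ c_p) = 42.5846 °C.
T(t) = T_ss + (T₀ − T_ss) e^(−t/τ). Set T = 38.20:
e^(−t/τ) = (38.20 − 42.5846)/(26.32 − 42.5846) = 0.269581
t = −379.034 · ln(0.269581) = 496.871 s.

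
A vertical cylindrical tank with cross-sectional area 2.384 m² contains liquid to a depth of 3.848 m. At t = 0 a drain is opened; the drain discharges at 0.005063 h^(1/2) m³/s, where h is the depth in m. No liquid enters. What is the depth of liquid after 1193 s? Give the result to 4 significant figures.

With no inflow, A dh/dt = −0.005063 √h.
∫ h^(−1/2) dh = −(0.005063/A) ∫ dt, giving 2√h = 2√h₀ − (0.005063/A) t.
√h = √3.848 − 0.005063·1193/(2·2.384) = 1.96163 − 1.26681 = 0.694820.
h = 0.694820² = 0.482775 m.

0.4828 m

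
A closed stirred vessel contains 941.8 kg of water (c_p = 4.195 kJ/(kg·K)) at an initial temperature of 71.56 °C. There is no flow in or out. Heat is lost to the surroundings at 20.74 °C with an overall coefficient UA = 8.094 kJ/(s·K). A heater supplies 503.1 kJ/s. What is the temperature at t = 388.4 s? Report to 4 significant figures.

Energy balance: M c_p dT/dt = −UA(T − T_amb) + Q̇.
dT/dt = (T_ss − T)/τ with T_ss = T_amb + Q̇/UA = 20.74 + 503.1/8.094 = 82.8972 °C, τ = M c_p/UA = 941.8·4.195/8.094 = 488.121 s.
Solution: T(t) = T_ss + (T₀ − T_ss) e^(−t/τ).
T(388.4) = 82.8972 + (-11.3372)·0.451263 = 77.7811 °C.

77.78 °C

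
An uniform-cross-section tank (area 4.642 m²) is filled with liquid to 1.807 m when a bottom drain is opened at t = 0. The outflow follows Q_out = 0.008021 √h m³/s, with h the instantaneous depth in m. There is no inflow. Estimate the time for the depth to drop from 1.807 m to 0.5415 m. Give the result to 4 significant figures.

704.2 s

With no inflow, A dh/dt = −0.008021 √h.
∫ h^(−1/2) dh = −(0.008021/A) ∫ dt, giving 2√h = 2√h₀ − (0.008021/A) t.
t = 2A(√h₀ − √h)/0.008021 = 2·4.642·(√1.807 − √0.5415)/0.008021
  = 9.28400 × (1.34425 − 0.735867) / 0.008021 = 704.177 s.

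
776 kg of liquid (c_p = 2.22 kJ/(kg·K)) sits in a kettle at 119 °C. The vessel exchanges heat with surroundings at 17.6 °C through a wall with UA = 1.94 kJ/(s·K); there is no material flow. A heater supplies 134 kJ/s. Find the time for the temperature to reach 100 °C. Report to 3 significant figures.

Energy balance: M c_p dT/dt = −UA(T − T_amb) + Q̇.
τ = M c_p/UA = 888.00 s; T_ss = T_amb + Q̇/UA = 17.6 + 134/1.94 = 86.672 °C.
T(t) = T_ss + (T₀ − T_ss)e^(−t/τ); set T = 100:
t = −τ ln[(T − T_ss)/(T₀ − T_ss)] = −888.00 · ln(0.41227) = 786.83 s.

787 s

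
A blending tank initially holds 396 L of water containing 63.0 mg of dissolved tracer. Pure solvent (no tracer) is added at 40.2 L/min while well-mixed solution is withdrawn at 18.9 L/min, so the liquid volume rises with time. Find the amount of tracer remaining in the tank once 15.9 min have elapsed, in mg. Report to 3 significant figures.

Total volume: dV/dt = Q_in − Q_out = 21.300 L/min, so V(t) = 396 + 21.300 t and V(15.9) = 734.67 L.
Species balance (pure solvent in): dm/dt = −Q_out · m/V(t).
Separate: dm/m = −Q_out dt/V(t) ⇒ ln(m/m₀) = −(Q_out/(Q_in−Q_out)) ln(V/V₀).
m = m₀ (V₀/V)^(Q_out/(Q_in−Q_out)) = 63.0 × (396/734.67)^(0.88732) = 36.407 mg.

36.4 mg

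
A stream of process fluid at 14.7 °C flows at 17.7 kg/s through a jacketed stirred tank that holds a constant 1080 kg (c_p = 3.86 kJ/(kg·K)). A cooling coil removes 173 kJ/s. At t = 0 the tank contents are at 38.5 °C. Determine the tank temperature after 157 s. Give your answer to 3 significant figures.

M c_p dT/dt = ṁ c_p (T_in − T) − Q̇.
τ = M/ṁ = 61.017 s; T_ss = T_in − Q̇/(ṁ c_p) = 14.7 − 173/(17.7·3.86) = 12.168 °C.
This is linear first-order; T(t) = T_ss + (T₀ − T_ss) e^(−t/τ).
T(157) = 12.168 + (26.332)·e^(−157/61.017) = 12.168 + (26.332)·0.076302 = 14.177 °C.

14.2 °C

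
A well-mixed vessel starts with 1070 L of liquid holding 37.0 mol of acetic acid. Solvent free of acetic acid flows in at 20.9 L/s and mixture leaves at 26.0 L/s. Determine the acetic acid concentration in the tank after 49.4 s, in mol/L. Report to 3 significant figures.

0.0115 mol/L

Let m(t) be the amount of acetic acid. Volume: V(t) = V₀ + (Q_in − Q_out) t = 1070 − 5.1000 t; V(49.4) = 818.06 L.
Solute balance: dm/dt = 0 − Q_out C = −Q_out m/V(t).
Separate: dm/m = −Q_out dt/V(t) ⇒ ln(m/m₀) = −(Q_out/(Q_in−Q_out)) ln(V/V₀).
m = m₀ (V₀/V)^(Q_out/(Q_in−Q_out)) = 37.0 × (1070/818.06)^(-5.0980) = 9.4141 mol.
C = m/V = 9.4141/818.06 = 0.011508 mol/L.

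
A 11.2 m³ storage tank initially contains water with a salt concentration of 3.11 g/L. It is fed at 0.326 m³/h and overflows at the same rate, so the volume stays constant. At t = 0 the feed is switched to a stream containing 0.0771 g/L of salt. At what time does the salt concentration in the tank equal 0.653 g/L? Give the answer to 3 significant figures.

57.1 h

Species balance: V dC/dt = Q(C_in − C) ⇒ τ = V/Q = 34.356 h.
C(t) = C_in + (C₀ − C_in) e^(−t/τ). Set C = 0.653 and solve for t:
e^(−t/τ) = (C − C_in)/(C₀ − C_in) = (0.653 − 0.0771)/(3.11 − 0.0771) = 0.18988
t = −τ ln(…) = 34.356 × 1.6613 = 57.077 h.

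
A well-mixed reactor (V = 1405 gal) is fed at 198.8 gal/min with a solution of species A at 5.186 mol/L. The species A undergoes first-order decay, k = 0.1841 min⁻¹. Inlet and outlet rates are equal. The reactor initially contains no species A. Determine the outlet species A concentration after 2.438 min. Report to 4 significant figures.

1.235 mol/L

Accumulation = in − out − consumed: V dC/dt = Q C_in − Q C − k V C.
This is linear with rate a = Q/V + k = 0.325595 min⁻¹.
C_ss = Q C_in/(Q + kV) = 2.25370 mol/L; C(t) = C_ss + (C₀ − C_ss) e^(−a t).
C(2.438) = 2.25370 + (-2.25370)·e^(−0.325595·2.438) = 2.25370 + (-2.25370)·0.452124 = 1.23475 mol/L.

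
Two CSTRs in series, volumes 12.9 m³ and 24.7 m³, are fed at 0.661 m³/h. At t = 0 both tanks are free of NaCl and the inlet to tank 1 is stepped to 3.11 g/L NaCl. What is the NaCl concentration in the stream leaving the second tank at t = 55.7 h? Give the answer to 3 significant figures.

Each tank obeys Vᵢ dCᵢ/dt = Q(Cᵢ₋₁ − Cᵢ), so τᵢ = Vᵢ/Q.
τ₁ = 12.9/0.661 = 19.516 h; τ₂ = 24.7/0.661 = 37.368 h.
Solving the cascade with C₁(0)=C₂(0)=0 gives C₂(t) = C_in[1 − (τ₁ e^(−t/τ₁) − τ₂ e^(−t/τ₂))/(τ₁ − τ₂)].
At t = 55.7: e^(−t/τ₁) = 0.057608, e^(−t/τ₂) = 0.22524.
C₂ = 3.11·[1 − (19.516·0.057608 − 37.368·0.22524)/(-17.852)] = 3.11·0.59150 = 1.8396 g/L.

1.84 g/L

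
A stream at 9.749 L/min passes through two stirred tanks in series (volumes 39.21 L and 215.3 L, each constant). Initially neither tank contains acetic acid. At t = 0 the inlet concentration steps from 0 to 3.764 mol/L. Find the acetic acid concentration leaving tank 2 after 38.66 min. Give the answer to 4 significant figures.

2.965 mol/L

Time constants: τᵢ = Vᵢ/Q for each well-mixed tank.
τ₁ = 39.21/9.749 = 4.02195 min; τ₂ = 215.3/9.749 = 22.0843 min.
Tank 1: C₁ = C_in(1 − e^(−t/τ₁)). Tank 2 (τ₁ ≠ τ₂): C₂ = C_in[1 − (τ₁ e^(−t/τ₁) − τ₂ e^(−t/τ₂))/(τ₁ − τ₂)].
At t = 38.66: e^(−t/τ₁) = 6.69041e-05, e^(−t/τ₂) = 0.173676.
C₂ = 3.764·[1 − (4.02195·6.69041e-05 − 22.0843·0.173676)/(-18.0624)] = 3.764·0.787666 = 2.96478 mol/L.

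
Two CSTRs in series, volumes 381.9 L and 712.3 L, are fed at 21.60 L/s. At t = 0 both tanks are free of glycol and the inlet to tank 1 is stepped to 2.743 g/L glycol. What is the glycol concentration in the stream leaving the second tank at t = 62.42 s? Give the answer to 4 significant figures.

1.945 g/L

Each tank obeys Vᵢ dCᵢ/dt = Q(Cᵢ₋₁ − Cᵢ), so τᵢ = Vᵢ/Q.
τ₁ = 381.9/21.60 = 17.6806 s; τ₂ = 712.3/21.60 = 32.9769 s.
Solving the cascade with C₁(0)=C₂(0)=0 gives C₂(t) = C_in[1 − (τ₁ e^(−t/τ₁) − τ₂ e^(−t/τ₂))/(τ₁ − τ₂)].
At t = 62.42: e^(−t/τ₁) = 0.0292923, e^(−t/τ₂) = 0.150643.
C₂ = 2.743·[1 − (17.6806·0.0292923 − 32.9769·0.150643)/(-15.2963)] = 2.743·0.709091 = 1.94504 g/L.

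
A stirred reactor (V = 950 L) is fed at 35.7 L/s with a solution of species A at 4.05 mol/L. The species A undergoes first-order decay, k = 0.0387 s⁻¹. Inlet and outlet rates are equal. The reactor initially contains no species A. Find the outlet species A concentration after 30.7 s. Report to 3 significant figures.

1.80 mol/L

V dC/dt = Q(C_in − C) − k V C.
dC/dt = (Q/V) C_in − (Q/V + k) C; effective rate a = Q/V + k = 0.037579 + 0.0387 = 0.076279 s⁻¹.
C_ss = Q C_in/(Q + kV) = 1.9952 mol/L; C(t) = C_ss + (C₀ − C_ss) e^(−a t).
C(30.7) = 1.9952 + (-1.9952)·e^(−0.076279·30.7) = 1.9952 + (-1.9952)·0.096158 = 1.8034 mol/L.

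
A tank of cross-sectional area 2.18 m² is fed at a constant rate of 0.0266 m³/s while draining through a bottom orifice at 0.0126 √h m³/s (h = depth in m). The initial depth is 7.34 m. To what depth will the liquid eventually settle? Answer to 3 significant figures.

Unsteady balance on liquid volume: A dh/dt = Q_in − 0.0126 √h. At steady state dh/dt = 0:
Q_in = 0.0126 √h_ss ⇒ √h_ss = 0.0266/0.0126 = 2.1111.
h_ss = 2.1111² = 4.4568 m. (Since h₀ = 7.34 m > h_ss, the level will fall toward this value.)

4.46 m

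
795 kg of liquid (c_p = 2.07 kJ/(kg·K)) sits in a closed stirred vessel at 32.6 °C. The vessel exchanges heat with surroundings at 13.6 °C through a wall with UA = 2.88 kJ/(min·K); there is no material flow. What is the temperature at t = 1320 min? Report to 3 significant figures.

Heat balance on the well-mixed liquid: M c_p dT/dt = −UA(T − T_amb).
dT/dt = (T_ss − T)/τ with T_ss = T_amb = 13.600 °C, τ = M c_p/UA = 795·2.07/2.88 = 571.41 min.
T approaches T_ss exponentially: T(t) = T_ss + (T₀ − T_ss) e^(−t/τ).
T(1320) = 13.600 + (19.000)·0.099252 = 15.486 °C.

15.5 °C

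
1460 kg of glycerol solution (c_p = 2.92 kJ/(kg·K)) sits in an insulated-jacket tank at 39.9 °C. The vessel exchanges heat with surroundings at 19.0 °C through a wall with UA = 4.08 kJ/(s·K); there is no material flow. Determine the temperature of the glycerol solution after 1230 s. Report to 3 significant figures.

25.4 °C

Heat balance on the well-mixed liquid: M c_p dT/dt = −UA(T − T_amb).
dT/dt = (T_ss − T)/τ with T_ss = T_amb = 19.000 °C, τ = M c_p/UA = 1460·2.92/4.08 = 1044.9 s.
This is linear first-order; T(t) = T_ss + (T₀ − T_ss) e^(−t/τ).
T(1230) = 19.000 + (20.900)·0.30816 = 25.440 °C.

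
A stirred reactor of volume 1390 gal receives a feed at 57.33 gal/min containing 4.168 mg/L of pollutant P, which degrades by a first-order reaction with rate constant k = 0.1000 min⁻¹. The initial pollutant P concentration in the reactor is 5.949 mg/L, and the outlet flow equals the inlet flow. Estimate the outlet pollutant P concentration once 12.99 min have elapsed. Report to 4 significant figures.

1.973 mg/L

Accumulation = in − out − consumed: V dC/dt = Q C_in − Q C − k V C.
dC/dt = (Q/V) C_in − (Q/V + k) C; effective rate a = Q/V + k = 0.0412446 + 0.1000 = 0.141245 min⁻¹.
C_ss = Q C_in/(Q + kV) = 1.21709 mg/L; C(t) = C_ss + (C₀ − C_ss) e^(−a t).
C(12.99) = 1.21709 + (4.73191)·e^(−0.141245·12.99) = 1.21709 + (4.73191)·0.159651 = 1.97254 mg/L.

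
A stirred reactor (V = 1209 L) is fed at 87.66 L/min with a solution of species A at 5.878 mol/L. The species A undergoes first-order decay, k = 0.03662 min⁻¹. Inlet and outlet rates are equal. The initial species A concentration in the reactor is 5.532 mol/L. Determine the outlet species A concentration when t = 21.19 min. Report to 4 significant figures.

4.067 mol/L

Species balance: V dC/dt = Q C_in − Q C − k V C.
This is linear with rate a = Q/V + k = 0.109126 min⁻¹.
C_ss = Q C_in/(Q + kV) = 3.90549 mol/L; C(t) = C_ss + (C₀ − C_ss) e^(−a t).
C(21.19) = 3.90549 + (1.62651)·e^(−0.109126·21.19) = 3.90549 + (1.62651)·0.0990249 = 4.06656 mol/L.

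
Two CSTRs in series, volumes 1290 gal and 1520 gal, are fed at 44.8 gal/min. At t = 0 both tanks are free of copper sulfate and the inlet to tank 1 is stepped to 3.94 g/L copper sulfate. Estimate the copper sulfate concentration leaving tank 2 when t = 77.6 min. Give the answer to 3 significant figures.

2.79 g/L

Species balance on tank i: dCᵢ/dt = (Cᵢ₋₁ − Cᵢ)/τᵢ with τᵢ = Vᵢ/Q.
τ₁ = 1290/44.8 = 28.795 min; τ₂ = 1520/44.8 = 33.929 min.
Solving the cascade with C₁(0)=C₂(0)=0 gives C₂(t) = C_in[1 − (τ₁ e^(−t/τ₁) − τ₂ e^(−t/τ₂))/(τ₁ − τ₂)].
At t = 77.6: e^(−t/τ₁) = 0.067546, e^(−t/τ₂) = 0.10155.
C₂ = 3.94·[1 − (28.795·0.067546 − 33.929·0.10155)/(-5.1339)] = 3.94·0.70770 = 2.7883 g/L.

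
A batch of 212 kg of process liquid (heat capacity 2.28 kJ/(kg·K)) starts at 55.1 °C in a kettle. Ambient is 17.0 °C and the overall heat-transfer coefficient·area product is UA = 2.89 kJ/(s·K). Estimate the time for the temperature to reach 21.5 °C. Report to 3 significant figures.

Energy balance: M c_p dT/dt = −UA(T − T_amb).
τ = M c_p/UA = 167.25 s; T_ss = T_amb = 17.000 °C.
T(t) = T_ss + (T₀ − T_ss)e^(−t/τ); set T = 21.5:
t = −τ ln[(T − T_ss)/(T₀ − T_ss)] = −167.25 · ln(0.11811) = 357.27 s.

357 s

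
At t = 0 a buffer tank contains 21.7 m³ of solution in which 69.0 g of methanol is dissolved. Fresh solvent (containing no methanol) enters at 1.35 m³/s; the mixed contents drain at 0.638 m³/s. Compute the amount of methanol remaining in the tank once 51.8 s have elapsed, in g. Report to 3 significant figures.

28.3 g

Total volume: dV/dt = Q_in − Q_out = 0.71200 m³/s, so V(t) = 21.7 + 0.71200 t and V(51.8) = 58.582 m³.
Solute balance: dm/dt = 0 − Q_out C = −Q_out m/V(t).
dm/m = −Q_out dt/(V₀ + 0.71200 t); integrating gives ln(m/m₀) = −(Q_out/(Q_in−Q_out)) ln(V/V₀).
m = m₀ (V₀/V)^(Q_out/(Q_in−Q_out)) = 69.0 × (21.7/58.582)^(0.89607) = 28.338 g.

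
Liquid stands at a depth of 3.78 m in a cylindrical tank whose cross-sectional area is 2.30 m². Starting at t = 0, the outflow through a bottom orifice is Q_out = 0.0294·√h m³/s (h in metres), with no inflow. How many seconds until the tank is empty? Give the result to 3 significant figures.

A dh/dt = −Q_out = −0.0294 √h.
This is separable: 2 d(√h)/dt = −0.0294/A, so √h = √h₀ − (0.0294/(2A)) t.
Tank is empty when √h = 0: t_empty = 2A√h₀/0.0294.
t_empty = 2·2.30·√3.78/0.0294 = 4.6000·1.9442/0.0294 = 304.20 s.

304 s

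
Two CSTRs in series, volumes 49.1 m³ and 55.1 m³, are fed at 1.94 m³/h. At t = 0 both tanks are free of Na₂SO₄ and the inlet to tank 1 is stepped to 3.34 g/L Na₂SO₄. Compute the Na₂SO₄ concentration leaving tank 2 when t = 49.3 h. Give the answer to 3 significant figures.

1.83 g/L

Time constants: τᵢ = Vᵢ/Q for each well-mixed tank.
τ₁ = 49.1/1.94 = 25.309 h; τ₂ = 55.1/1.94 = 28.402 h.
Tank 1: C₁ = C_in(1 − e^(−t/τ₁)). Tank 2 (τ₁ ≠ τ₂): C₂ = C_in[1 − (τ₁ e^(−t/τ₁) − τ₂ e^(−t/τ₂))/(τ₁ − τ₂)].
At t = 49.3: e^(−t/τ₁) = 0.14257, e^(−t/τ₂) = 0.17626.
C₂ = 3.34·[1 − (25.309·0.14257 − 28.402·0.17626)/(-3.0928)] = 3.34·0.54806 = 1.8305 g/L.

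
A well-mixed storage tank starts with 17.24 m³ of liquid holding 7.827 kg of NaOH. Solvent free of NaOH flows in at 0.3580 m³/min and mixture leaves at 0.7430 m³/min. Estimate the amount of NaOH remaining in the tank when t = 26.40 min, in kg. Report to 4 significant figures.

Total volume: dV/dt = Q_in − Q_out = -0.385000 m³/min, so V(t) = 17.24 − 0.385000 t and V(26.40) = 7.07600 m³.
Solute balance: dm/dt = 0 − Q_out C = −Q_out m/V(t).
Separate: dm/m = −Q_out dt/V(t) ⇒ ln(m/m₀) = −(Q_out/(Q_in−Q_out)) ln(V/V₀).
m = m₀ (V₀/V)^(Q_out/(Q_in−Q_out)) = 7.827 × (17.24/7.07600)^(-1.92987) = 1.40352 kg.

1.404 kg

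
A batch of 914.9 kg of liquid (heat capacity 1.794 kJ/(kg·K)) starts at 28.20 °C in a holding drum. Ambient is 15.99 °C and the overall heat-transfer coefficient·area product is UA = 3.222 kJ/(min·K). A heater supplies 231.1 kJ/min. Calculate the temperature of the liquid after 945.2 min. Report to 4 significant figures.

Heat balance on the well-mixed liquid: M c_p dT/dt = −UA(T − T_amb) + Q̇.
dT/dt = (T_ss − T)/τ with T_ss = T_amb + Q̇/UA = 15.99 + 231.1/3.222 = 87.7156 °C, τ = M c_p/UA = 914.9·1.794/3.222 = 509.414 min.
This is linear first-order; T(t) = T_ss + (T₀ − T_ss) e^(−t/τ).
T(945.2) = 87.7156 + (-59.5156)·0.156380 = 78.4086 °C.

78.41 °C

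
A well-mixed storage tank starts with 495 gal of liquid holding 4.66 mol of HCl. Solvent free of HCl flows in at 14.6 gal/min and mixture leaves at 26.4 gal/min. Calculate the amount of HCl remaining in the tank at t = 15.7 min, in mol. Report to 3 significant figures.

Let m(t) be the amount of HCl. Volume: V(t) = V₀ + (Q_in − Q_out) t = 495 − 11.800 t; V(15.7) = 309.74 gal.
Solute balance: dm/dt = 0 − Q_out C = −Q_out m/V(t).
Separate: dm/m = −Q_out dt/V(t) ⇒ ln(m/m₀) = −(Q_out/(Q_in−Q_out)) ln(V/V₀).
m = m₀ (V₀/V)^(Q_out/(Q_in−Q_out)) = 4.66 × (495/309.74)^(-2.2373) = 1.6325 mol.

1.63 mol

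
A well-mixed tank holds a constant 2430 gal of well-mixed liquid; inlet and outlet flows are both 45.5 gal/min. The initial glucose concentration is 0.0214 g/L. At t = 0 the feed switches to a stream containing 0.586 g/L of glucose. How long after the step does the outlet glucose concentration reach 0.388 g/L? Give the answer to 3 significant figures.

Species balance: V dC/dt = Q(C_in − C) ⇒ τ = V/Q = 53.407 min.
C(t) = C_in + (C₀ − C_in) e^(−t/τ). Set C = 0.388 and solve for t:
e^(−t/τ) = (C − C_in)/(C₀ − C_in) = (0.388 − 0.586)/(0.0214 − 0.586) = 0.35069
t = −τ ln(…) = 53.407 × 1.0479 = 55.962 min.

56.0 min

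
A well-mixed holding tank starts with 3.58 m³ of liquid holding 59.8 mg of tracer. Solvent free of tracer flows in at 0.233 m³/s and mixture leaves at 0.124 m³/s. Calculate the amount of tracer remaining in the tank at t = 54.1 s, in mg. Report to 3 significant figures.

Let m(t) be the amount of tracer. Volume: V(t) = V₀ + (Q_in − Q_out) t = 3.58 + 0.10900 t; V(54.1) = 9.4769 m³.
No tracer enters, so dm/dt = −Q_out · (m/V).
dm/m = −Q_out dt/(V₀ + 0.10900 t); integrating gives ln(m/m₀) = −(Q_out/(Q_in−Q_out)) ln(V/V₀).
m = m₀ (V₀/V)^(Q_out/(Q_in−Q_out)) = 59.8 × (3.58/9.4769)^(1.1376) = 19.758 mg.

19.8 mg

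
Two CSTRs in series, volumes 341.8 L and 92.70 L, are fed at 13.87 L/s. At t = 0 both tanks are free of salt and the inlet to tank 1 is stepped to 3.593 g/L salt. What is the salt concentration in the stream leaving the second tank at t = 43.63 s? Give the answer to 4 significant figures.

Time constants: τᵢ = Vᵢ/Q for each well-mixed tank.
τ₁ = 341.8/13.87 = 24.6431 s; τ₂ = 92.70/13.87 = 6.68349 s.
Tank 1: C₁ = C_in(1 − e^(−t/τ₁)). Tank 2 (τ₁ ≠ τ₂): C₂ = C_in[1 − (τ₁ e^(−t/τ₁) − τ₂ e^(−t/τ₂))/(τ₁ − τ₂)].
At t = 43.63: e^(−t/τ₁) = 0.170252, e^(−t/τ₂) = 0.00146189.
C₂ = 3.593·[1 − (24.6431·0.170252 − 6.68349·0.00146189)/(17.9596)] = 3.593·0.766934 = 2.75559 g/L.

2.756 g/L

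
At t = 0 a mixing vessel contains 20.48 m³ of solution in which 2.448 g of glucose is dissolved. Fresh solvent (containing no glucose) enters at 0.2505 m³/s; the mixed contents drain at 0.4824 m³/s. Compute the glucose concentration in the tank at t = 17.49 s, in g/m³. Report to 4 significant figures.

Let m(t) be the amount of glucose. Volume: V(t) = V₀ + (Q_in − Q_out) t = 20.48 − 0.231900 t; V(17.49) = 16.4241 m³.
No glucose enters, so dm/dt = −Q_out · (m/V).
dm/m = −Q_out dt/(V₀ − 0.231900 t); integrating gives ln(m/m₀) = −(Q_out/(Q_in−Q_out)) ln(V/V₀).
m = m₀ (V₀/V)^(Q_out/(Q_in−Q_out)) = 2.448 × (20.48/16.4241)^(-2.08021) = 1.54677 g.
C = m/V = 1.54677/16.4241 = 0.0941769 g/m³.

0.09418 g/m³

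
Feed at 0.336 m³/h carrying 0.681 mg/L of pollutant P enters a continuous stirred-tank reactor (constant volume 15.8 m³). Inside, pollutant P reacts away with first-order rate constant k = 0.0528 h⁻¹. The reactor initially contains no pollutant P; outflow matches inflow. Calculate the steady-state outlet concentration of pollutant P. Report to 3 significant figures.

0.196 mg/L

Accumulation = in − out − consumed: V dC/dt = Q C_in − Q C − k V C.
At steady state: 0 = Q C_in − (Q + kV) C_ss, so C_ss = Q C_in/(Q + kV).
C_ss = 0.336·0.681/(0.336 + 0.0528·15.8) = 0.22882/1.1702 = 0.19553 mg/L.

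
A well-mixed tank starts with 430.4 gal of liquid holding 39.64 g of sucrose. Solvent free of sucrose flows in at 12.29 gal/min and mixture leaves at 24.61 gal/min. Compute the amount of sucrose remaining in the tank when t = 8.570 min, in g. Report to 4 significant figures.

22.59 g

Let m(t) be the amount of sucrose. Volume: V(t) = V₀ + (Q_in − Q_out) t = 430.4 − 12.3200 t; V(8.570) = 324.818 gal.
Species balance (pure solvent in): dm/dt = −Q_out · m/V(t).
Separate: dm/m = −Q_out dt/V(t) ⇒ ln(m/m₀) = −(Q_out/(Q_in−Q_out)) ln(V/V₀).
m = m₀ (V₀/V)^(Q_out/(Q_in−Q_out)) = 39.64 × (430.4/324.818)^(-1.99756) = 22.5926 g.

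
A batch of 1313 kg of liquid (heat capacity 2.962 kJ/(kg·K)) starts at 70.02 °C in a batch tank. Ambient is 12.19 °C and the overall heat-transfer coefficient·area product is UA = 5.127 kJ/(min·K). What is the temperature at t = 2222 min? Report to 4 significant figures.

M c_p dT/dt = −UA(T − T_amb).
dT/dt = (T_ss − T)/τ with T_ss = T_amb = 12.1900 °C, τ = M c_p/UA = 1313·2.962/5.127 = 758.554 min.
Solution: T(t) = T_ss + (T₀ − T_ss) e^(−t/τ).
T(2222) = 12.1900 + (57.8300)·0.0534367 = 15.2802 °C.

15.28 °C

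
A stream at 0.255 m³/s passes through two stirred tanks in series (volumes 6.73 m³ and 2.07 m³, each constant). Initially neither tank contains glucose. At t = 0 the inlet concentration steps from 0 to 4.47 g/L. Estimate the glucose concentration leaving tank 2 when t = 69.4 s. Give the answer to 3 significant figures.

Species balance on tank i: dCᵢ/dt = (Cᵢ₋₁ − Cᵢ)/τᵢ with τᵢ = Vᵢ/Q.
τ₁ = 6.73/0.255 = 26.392 s; τ₂ = 2.07/0.255 = 8.1176 s.
Tank 1: C₁ = C_in(1 − e^(−t/τ₁)). Tank 2 (τ₁ ≠ τ₂): C₂ = C_in[1 − (τ₁ e^(−t/τ₁) − τ₂ e^(−t/τ₂))/(τ₁ − τ₂)].
At t = 69.4: e^(−t/τ₁) = 0.072110, e^(−t/τ₂) = 0.00019369.
C₂ = 4.47·[1 − (26.392·0.072110 − 8.1176·0.00019369)/(18.275)] = 4.47·0.89595 = 4.0049 g/L.

4.00 g/L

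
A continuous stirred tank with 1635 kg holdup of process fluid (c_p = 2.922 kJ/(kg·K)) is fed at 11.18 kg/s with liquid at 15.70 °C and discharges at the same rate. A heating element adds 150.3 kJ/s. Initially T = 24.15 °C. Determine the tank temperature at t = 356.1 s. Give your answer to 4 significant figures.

Heat balance on the well-mixed liquid: M c_p dT/dt = ṁ c_p (T_in − T) + 150.3.
τ = M/ṁ = 146.243 s; T_ss = T_in + Q̇/(ṁ c_p) = 15.70 + 150.3/(11.18·2.922) = 20.3008 °C.
Integrating: T(t) = T_ss + (T₀ − T_ss) e^(−t/τ).
T(356.1) = 20.3008 + (3.84916)·e^(−356.1/146.243) = 20.3008 + (3.84916)·0.0875992 = 20.6380 °C.

20.64 °C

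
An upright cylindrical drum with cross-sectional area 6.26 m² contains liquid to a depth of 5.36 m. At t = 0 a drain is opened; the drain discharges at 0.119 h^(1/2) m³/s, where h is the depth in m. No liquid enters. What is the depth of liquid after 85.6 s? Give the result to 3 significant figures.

A dh/dt = −Q_out = −0.119 √h.
∫ h^(−1/2) dh = −(0.119/A) ∫ dt, giving 2√h = 2√h₀ − (0.119/A) t.
√h = √5.36 − 0.119·85.6/(2·6.26) = 2.3152 − 0.81361 = 1.5016.
h = 1.5016² = 2.2547 m.

2.25 m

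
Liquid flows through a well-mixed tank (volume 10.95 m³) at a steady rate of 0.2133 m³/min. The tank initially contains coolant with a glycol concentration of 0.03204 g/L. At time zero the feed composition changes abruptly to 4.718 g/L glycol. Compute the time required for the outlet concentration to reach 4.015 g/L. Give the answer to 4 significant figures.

Accumulation = in − out for the solute gives V dC/dt = Q(C_in − C), so τ = V/Q = 51.3361 min.
C(t) = C_in + (C₀ − C_in) e^(−t/τ). Set C = 4.015 and solve for t:
e^(−t/τ) = (C − C_in)/(C₀ − C_in) = (4.015 − 4.718)/(0.03204 − 4.718) = 0.150023
t = −τ ln(…) = 51.3361 × 1.89697 = 97.3831 min.

97.38 min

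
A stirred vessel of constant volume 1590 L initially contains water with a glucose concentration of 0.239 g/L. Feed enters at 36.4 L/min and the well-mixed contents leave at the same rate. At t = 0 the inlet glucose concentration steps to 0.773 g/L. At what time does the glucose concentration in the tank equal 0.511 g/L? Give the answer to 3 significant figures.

31.1 min

Species balance: V dC/dt = Q(C_in − C) ⇒ τ = V/Q = 43.681 min.
C(t) = C_in + (C₀ − C_in) e^(−t/τ). Set C = 0.511 and solve for t:
e^(−t/τ) = (C − C_in)/(C₀ − C_in) = (0.511 − 0.773)/(0.239 − 0.773) = 0.49064
t = −τ ln(…) = 43.681 × 0.71205 = 31.103 min.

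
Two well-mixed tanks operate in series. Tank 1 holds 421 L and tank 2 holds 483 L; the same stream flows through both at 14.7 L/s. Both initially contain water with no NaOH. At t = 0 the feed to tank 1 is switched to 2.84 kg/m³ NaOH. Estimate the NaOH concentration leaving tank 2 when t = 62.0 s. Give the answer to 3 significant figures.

1.70 kg/m³

Species balance on tank i: dCᵢ/dt = (Cᵢ₋₁ − Cᵢ)/τᵢ with τᵢ = Vᵢ/Q.
τ₁ = 421/14.7 = 28.639 s; τ₂ = 483/14.7 = 32.857 s.
Tank 1: C₁ = C_in(1 − e^(−t/τ₁)). Tank 2 (τ₁ ≠ τ₂): C₂ = C_in[1 − (τ₁ e^(−t/τ₁) − τ₂ e^(−t/τ₂))/(τ₁ − τ₂)].
At t = 62.0: e^(−t/τ₁) = 0.11477, e^(−t/τ₂) = 0.15153.
C₂ = 2.84·[1 − (28.639·0.11477 − 32.857·0.15153)/(-4.2177)] = 2.84·0.59882 = 1.7007 kg/m³.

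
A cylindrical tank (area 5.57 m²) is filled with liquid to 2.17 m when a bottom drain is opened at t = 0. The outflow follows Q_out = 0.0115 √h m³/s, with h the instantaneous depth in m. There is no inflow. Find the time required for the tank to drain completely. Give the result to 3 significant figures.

With no inflow, A dh/dt = −0.0115 √h.
∫ h^(−1/2) dh = −(0.0115/A) ∫ dt, giving 2√h = 2√h₀ − (0.0115/A) t.
Tank is empty when √h = 0: t_empty = 2A√h₀/0.0115.
t_empty = 2·5.57·√2.17/0.0115 = 11.140·1.4731/0.0115 = 1427.0 s.

1430 s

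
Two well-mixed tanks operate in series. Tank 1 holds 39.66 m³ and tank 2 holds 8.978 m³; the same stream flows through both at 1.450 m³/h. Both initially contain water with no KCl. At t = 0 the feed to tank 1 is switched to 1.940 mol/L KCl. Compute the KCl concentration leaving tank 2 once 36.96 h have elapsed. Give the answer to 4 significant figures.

1.292 mol/L

Each tank obeys Vᵢ dCᵢ/dt = Q(Cᵢ₋₁ − Cᵢ), so τᵢ = Vᵢ/Q.
τ₁ = 39.66/1.450 = 27.3517 h; τ₂ = 8.978/1.450 = 6.19172 h.
Solving the cascade with C₁(0)=C₂(0)=0 gives C₂(t) = C_in[1 − (τ₁ e^(−t/τ₁) − τ₂ e^(−t/τ₂))/(τ₁ − τ₂)].
At t = 36.96: e^(−t/τ₁) = 0.258907, e^(−t/τ₂) = 0.00255614.
C₂ = 1.940·[1 − (27.3517·0.258907 − 6.19172·0.00255614)/(21.1600)] = 1.940·0.666081 = 1.29220 mol/L.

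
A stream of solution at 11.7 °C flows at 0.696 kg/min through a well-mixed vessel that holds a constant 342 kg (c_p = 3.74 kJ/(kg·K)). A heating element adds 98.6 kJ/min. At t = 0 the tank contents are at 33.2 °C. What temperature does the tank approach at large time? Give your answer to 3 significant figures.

First-law balance (no shaft work): M c_p dT/dt = ṁ c_p (T_in − T) + 98.6.
At steady state dT/dt = 0 ⇒ T_ss = T_in + Q̇/(ṁ c_p) = 11.7 + 98.6/(0.696·3.74) = 49.579 °C.

49.6 °C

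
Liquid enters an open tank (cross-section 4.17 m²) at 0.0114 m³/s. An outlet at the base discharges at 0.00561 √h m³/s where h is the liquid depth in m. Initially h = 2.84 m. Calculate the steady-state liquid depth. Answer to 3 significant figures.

A dh/dt = Q_in − 0.00561 √h. Steady state requires inflow = outflow:
Q_in = 0.00561 √h_ss ⇒ √h_ss = 0.0114/0.00561 = 2.0321.
h_ss = 2.0321² = 4.1294 m. (Since h₀ = 2.84 m < h_ss, the level will rise toward this value.)

4.13 m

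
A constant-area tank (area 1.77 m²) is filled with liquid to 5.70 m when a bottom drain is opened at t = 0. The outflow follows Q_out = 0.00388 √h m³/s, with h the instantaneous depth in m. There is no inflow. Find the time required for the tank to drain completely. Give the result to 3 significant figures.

2180 s

With no inflow, A dh/dt = −0.00388 √h.
This is separable: 2 d(√h)/dt = −0.00388/A, so √h = √h₀ − (0.00388/(2A)) t.
Tank is empty when √h = 0: t_empty = 2A√h₀/0.00388.
t_empty = 2·1.77·√5.70/0.00388 = 3.5400·2.3875/0.00388 = 2178.3 s.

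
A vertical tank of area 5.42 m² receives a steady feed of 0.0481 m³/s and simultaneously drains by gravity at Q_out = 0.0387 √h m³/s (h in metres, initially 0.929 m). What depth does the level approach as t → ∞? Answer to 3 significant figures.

1.54 m

Accumulation of liquid (constant cross-section A): A dh/dt = Q_in − 0.0387 √h. At steady state dh/dt = 0:
Q_in = 0.0387 √h_ss ⇒ √h_ss = 0.0481/0.0387 = 1.2429.
h_ss = 1.2429² = 1.5448 m. (Since h₀ = 0.929 m < h_ss, the level will rise toward this value.)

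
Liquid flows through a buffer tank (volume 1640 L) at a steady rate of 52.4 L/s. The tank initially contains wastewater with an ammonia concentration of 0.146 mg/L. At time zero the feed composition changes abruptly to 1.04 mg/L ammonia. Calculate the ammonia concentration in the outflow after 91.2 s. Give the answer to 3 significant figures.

0.991 mg/L

Accumulation = in − out for the solute gives V dC/dt = Q(C_in − C).
Rewrite as dC/dt + C/τ = C_in/τ, τ = V/Q = 31.298 s.
Integrating: C(t) = C_in + (C₀ − C_in) e^(−t/τ).
C(91.2) = 1.04 + (0.146 − 1.04)·e^(−91.2/31.298) = 1.04 + (-0.89400)·0.054261 = 0.99149 mg/L.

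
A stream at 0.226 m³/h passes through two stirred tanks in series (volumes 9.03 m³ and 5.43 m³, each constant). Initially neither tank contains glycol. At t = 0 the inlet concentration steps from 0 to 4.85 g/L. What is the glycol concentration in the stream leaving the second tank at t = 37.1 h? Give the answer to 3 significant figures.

1.60 g/L

Each tank obeys Vᵢ dCᵢ/dt = Q(Cᵢ₋₁ − Cᵢ), so τᵢ = Vᵢ/Q.
τ₁ = 9.03/0.226 = 39.956 h; τ₂ = 5.43/0.226 = 24.027 h.
Tank 1: C₁ = C_in(1 − e^(−t/τ₁)). Tank 2 (τ₁ ≠ τ₂): C₂ = C_in[1 − (τ₁ e^(−t/τ₁) − τ₂ e^(−t/τ₂))/(τ₁ − τ₂)].
At t = 37.1: e^(−t/τ₁) = 0.39514, e^(−t/τ₂) = 0.21350.
C₂ = 4.85·[1 − (39.956·0.39514 − 24.027·0.21350)/(15.929)] = 4.85·0.33090 = 1.6048 g/L.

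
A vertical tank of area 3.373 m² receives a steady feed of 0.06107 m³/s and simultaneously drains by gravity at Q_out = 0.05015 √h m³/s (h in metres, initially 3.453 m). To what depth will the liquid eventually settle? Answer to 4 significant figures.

Level balance: A dh/dt = 0.06107 − 0.05015 √h. Setting dh/dt = 0:
Q_in = 0.05015 √h_ss ⇒ √h_ss = 0.06107/0.05015 = 1.21775.
h_ss = 1.21775² = 1.48291 m. (Since h₀ = 3.453 m > h_ss, the level will fall toward this value.)

1.483 m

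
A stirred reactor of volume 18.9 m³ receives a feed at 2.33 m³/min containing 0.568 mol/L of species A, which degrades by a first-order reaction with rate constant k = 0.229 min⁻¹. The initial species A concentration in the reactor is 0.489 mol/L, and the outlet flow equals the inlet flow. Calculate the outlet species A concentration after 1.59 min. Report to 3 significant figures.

Species balance: V dC/dt = Q C_in − Q C − k V C.
dC/dt = (Q/V) C_in − (Q/V + k) C; effective rate a = Q/V + k = 0.12328 + 0.229 = 0.35228 min⁻¹.
C_ss = Q C_in/(Q + kV) = 0.19877 mol/L; C(t) = C_ss + (C₀ − C_ss) e^(−a t).
C(1.59) = 0.19877 + (0.29023)·e^(−0.35228·1.59) = 0.19877 + (0.29023)·0.57114 = 0.36453 mol/L.

0.365 mol/L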